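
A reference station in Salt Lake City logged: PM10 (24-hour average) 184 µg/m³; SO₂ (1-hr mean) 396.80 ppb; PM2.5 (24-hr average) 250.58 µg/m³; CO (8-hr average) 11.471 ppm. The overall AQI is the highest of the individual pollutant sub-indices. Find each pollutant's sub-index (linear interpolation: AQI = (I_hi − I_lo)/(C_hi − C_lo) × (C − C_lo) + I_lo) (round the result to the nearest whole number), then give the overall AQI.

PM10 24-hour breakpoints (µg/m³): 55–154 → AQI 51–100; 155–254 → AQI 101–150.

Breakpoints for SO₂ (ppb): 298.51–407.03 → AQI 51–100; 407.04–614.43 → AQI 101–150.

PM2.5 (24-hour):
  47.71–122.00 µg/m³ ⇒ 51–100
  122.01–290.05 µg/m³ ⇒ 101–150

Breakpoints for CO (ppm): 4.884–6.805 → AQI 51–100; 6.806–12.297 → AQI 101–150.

PM10: 184 lies in 155–254, so I_lo=101, I_hi=150, C_lo=155, C_hi=254.
(150−101)/(254−155) × (184−155) + 101 = 49/99 × 29 + 101 ≈ 115.35 → 115.
SO₂: 396.80 ∈ [298.51, 407.03] ↔ index [51, 100].
51 + (396.80−298.51)·(100−51)/(407.03−298.51) = 51 + 98.29·49/108.52 ≈ 95.38, so AQI = 95.
PM2.5 250.58: bracket 122.01–290.05 → index 101–150; slope 49/168.04, offset 128.57.
AQI = 101 + 49/168.04·128.57 ≈ 138.49 ⇒ 138.
CO: row 6.806–12.297 (AQI 101–150). (150−101)·(11.471−6.806)/(12.297−6.806) + 101 = 49·4.665/5.491 + 101 ≈ 142.63 → 143.
Sub-indices: PM10→115, SO₂→95, PM2.5→138, CO→143. Overall AQI = max = 143; dominant pollutant is CO.
AQI 143: Unhealthy for Sensitive Groups.

143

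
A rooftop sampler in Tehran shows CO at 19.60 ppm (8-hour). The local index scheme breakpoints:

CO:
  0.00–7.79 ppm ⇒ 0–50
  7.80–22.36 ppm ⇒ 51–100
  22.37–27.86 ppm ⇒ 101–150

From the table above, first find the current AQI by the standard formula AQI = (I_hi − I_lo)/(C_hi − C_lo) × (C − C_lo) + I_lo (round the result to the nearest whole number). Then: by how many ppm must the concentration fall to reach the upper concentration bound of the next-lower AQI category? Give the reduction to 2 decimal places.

11.81

CO: 19.60 ∈ [7.80, 22.36] ↔ index [51, 100].
51 + (19.60−7.80)·(100−51)/(22.36−7.80) = 51 + 11.80·49/14.56 ≈ 90.71, so AQI = 91.
Current AQI 91 is in the Moderate range (51–100). The next-lower category tops out at AQI 50, whose upper concentration bound is 7.79 ppm.
Reduction needed = 19.60 − 7.79 = 11.81 ppm.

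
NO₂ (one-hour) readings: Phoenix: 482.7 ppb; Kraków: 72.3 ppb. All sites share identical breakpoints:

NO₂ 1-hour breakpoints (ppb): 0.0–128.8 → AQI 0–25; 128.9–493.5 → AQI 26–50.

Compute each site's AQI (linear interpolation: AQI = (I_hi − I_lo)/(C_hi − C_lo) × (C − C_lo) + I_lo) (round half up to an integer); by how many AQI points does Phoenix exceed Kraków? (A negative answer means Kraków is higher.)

35

Phoenix: 482.7 ∈ [128.9, 493.5] ↔ index [26, 50].
26 + (482.7−128.9)·(50−26)/(493.5−128.9) = 26 + 353.8·24/364.6 ≈ 49.29, so AQI = 49.
Kraków: 72.3 lies in 0.0–128.8, so I_lo=0, I_hi=25, C_lo=0.0, C_hi=128.8.
(25−0)/(128.8−0.0) × (72.3−0.0) + 0 = 25/128.8 × 72.3 + 0 ≈ 14.03 → 14.
AQIs: Phoenix=49, Kraków=14. Phoenix (49) − Kraków (14) = 35.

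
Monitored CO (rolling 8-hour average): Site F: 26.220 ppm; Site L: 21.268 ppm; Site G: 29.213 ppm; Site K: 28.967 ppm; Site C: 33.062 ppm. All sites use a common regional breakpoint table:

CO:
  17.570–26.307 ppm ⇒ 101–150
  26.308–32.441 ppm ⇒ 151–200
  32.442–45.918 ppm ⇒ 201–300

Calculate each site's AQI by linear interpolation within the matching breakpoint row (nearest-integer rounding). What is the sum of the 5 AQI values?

Site F: 26.220 ∈ [17.570, 26.307] ↔ index [101, 150].
101 + (26.220−17.570)·(150−101)/(26.307−17.570) = 101 + 8.650·49/8.737 ≈ 149.51, so AQI = 150.
Site L: 21.268 lies in 17.570–26.307, so I_lo=101, I_hi=150, C_lo=17.570, C_hi=26.307.
(150−101)/(26.307−17.570) × (21.268−17.570) + 101 = 49/8.737 × 3.698 + 101 ≈ 121.74 → 122.
Site G: 29.213 lies in 26.308–32.441, so I_lo=151, I_hi=200, C_lo=26.308, C_hi=32.441.
(200−151)/(32.441−26.308) × (29.213−26.308) + 151 = 49/6.133 × 2.905 + 151 ≈ 174.21 → 174.
Site K: row 26.308–32.441 (AQI 151–200). (200−151)·(28.967−26.308)/(32.441−26.308) + 151 = 49·2.659/6.133 + 151 ≈ 172.24 → 172.
Site C: row 32.442–45.918 (AQI 201–300). (300−201)·(33.062−32.442)/(45.918−32.442) + 201 = 99·0.620/13.476 + 201 ≈ 205.55 → 206.
AQIs: Site F=150, Site L=122, Site G=174, Site K=172, Site C=206. Sum = 150 + 122 + 174 + 172 + 206 = 824.

824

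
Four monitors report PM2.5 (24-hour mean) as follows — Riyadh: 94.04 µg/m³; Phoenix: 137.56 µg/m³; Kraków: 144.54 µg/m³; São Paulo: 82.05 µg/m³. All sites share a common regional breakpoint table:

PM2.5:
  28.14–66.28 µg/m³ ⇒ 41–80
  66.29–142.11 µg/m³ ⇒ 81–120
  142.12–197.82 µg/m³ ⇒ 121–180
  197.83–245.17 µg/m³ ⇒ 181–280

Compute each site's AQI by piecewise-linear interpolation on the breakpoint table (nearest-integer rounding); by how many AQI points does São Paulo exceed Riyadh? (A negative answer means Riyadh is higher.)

Riyadh: 94.04 lies in 66.29–142.11, so I_lo=81, I_hi=120, C_lo=66.29, C_hi=142.11.
(120−81)/(142.11−66.29) × (94.04−66.29) + 81 = 39/75.82 × 27.75 + 81 ≈ 95.27 → 95.
Phoenix 137.56: bracket 66.29–142.11 → index 81–120; slope 39/75.82, offset 71.27.
AQI = 81 + 39/75.82·71.27 ≈ 117.66 ⇒ 118.
Kraków 144.54: bracket 142.12–197.82 → index 121–180; slope 59/55.70, offset 2.42.
AQI = 121 + 59/55.70·2.42 ≈ 123.56 ⇒ 124.
São Paulo: row 66.29–142.11 (AQI 81–120). (120−81)·(82.05−66.29)/(142.11−66.29) + 81 = 39·15.76/75.82 + 81 ≈ 89.11 → 89.
AQIs: Riyadh=95, Phoenix=118, Kraków=124, São Paulo=89. São Paulo (89) − Riyadh (95) = -6.

-6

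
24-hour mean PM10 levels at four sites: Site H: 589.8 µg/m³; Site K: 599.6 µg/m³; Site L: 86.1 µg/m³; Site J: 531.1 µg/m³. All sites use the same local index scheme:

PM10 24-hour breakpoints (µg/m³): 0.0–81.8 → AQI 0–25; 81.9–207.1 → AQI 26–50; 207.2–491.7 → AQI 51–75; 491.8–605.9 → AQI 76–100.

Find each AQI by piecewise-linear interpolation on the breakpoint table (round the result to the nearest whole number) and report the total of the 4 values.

Site H 589.8: bracket 491.8–605.9 → index 76–100; slope 24/114.1, offset 98.0.
AQI = 76 + 24/114.1·98.0 ≈ 96.61 ⇒ 97.
Site K: row 491.8–605.9 (AQI 76–100). (100−76)·(599.6−491.8)/(605.9−491.8) + 76 = 24·107.8/114.1 + 76 ≈ 98.67 → 99.
Site L: row 81.9–207.1 (AQI 26–50). (50−26)·(86.1−81.9)/(207.1−81.9) + 26 = 24·4.2/125.2 + 26 ≈ 26.81 → 27.
Site J: 531.1 lies in 491.8–605.9, so I_lo=76, I_hi=100, C_lo=491.8, C_hi=605.9.
(100−76)/(605.9−491.8) × (531.1−491.8) + 76 = 24/114.1 × 39.3 + 76 ≈ 84.27 → 84.
AQIs: Site H=97, Site K=99, Site L=27, Site J=84. Sum = 97 + 99 + 27 + 84 = 307.

307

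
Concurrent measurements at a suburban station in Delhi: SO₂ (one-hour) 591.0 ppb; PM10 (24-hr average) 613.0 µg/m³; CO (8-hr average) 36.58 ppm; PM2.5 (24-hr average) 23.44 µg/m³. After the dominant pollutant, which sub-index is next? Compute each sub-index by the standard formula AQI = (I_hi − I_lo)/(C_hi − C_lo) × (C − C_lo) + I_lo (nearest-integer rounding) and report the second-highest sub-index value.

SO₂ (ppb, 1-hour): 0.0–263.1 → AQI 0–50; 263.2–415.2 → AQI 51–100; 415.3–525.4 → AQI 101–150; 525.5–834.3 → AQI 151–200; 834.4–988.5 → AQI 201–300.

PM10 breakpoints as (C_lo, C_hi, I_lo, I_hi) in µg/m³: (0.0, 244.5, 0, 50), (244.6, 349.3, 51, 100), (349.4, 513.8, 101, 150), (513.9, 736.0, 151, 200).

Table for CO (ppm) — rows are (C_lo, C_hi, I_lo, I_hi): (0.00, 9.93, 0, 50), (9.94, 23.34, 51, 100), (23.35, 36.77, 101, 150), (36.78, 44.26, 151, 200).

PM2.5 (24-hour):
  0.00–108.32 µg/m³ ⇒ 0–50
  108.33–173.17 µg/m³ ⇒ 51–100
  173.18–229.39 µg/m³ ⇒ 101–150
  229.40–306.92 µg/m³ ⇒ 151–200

SO₂: row 525.5–834.3 (AQI 151–200). (200−151)·(591.0−525.5)/(834.3−525.5) + 151 = 49·65.5/308.8 + 151 ≈ 161.39 → 161.
PM10: 613.0 ∈ [513.9, 736.0] ↔ index [151, 200].
151 + (613.0−513.9)·(200−151)/(736.0−513.9) = 151 + 99.1·49/222.1 ≈ 172.86, so AQI = 173.
CO: 36.58 lies in 23.35–36.77, so I_lo=101, I_hi=150, C_lo=23.35, C_hi=36.77.
(150−101)/(36.77−23.35) × (36.58−23.35) + 101 = 49/13.42 × 13.23 + 101 ≈ 149.31 → 149.
PM2.5: 23.44 ∈ [0.00, 108.32] ↔ index [0, 50].
0 + (23.44−0.00)·(50−0)/(108.32−0.00) = 0 + 23.44·50/108.32 ≈ 10.82, so AQI = 11.
Sub-indices: SO₂→161, PM10→173, CO→149, PM2.5→11. Ranked high→low: 173, 161, 149, 11. Second-highest sub-index = 161.

161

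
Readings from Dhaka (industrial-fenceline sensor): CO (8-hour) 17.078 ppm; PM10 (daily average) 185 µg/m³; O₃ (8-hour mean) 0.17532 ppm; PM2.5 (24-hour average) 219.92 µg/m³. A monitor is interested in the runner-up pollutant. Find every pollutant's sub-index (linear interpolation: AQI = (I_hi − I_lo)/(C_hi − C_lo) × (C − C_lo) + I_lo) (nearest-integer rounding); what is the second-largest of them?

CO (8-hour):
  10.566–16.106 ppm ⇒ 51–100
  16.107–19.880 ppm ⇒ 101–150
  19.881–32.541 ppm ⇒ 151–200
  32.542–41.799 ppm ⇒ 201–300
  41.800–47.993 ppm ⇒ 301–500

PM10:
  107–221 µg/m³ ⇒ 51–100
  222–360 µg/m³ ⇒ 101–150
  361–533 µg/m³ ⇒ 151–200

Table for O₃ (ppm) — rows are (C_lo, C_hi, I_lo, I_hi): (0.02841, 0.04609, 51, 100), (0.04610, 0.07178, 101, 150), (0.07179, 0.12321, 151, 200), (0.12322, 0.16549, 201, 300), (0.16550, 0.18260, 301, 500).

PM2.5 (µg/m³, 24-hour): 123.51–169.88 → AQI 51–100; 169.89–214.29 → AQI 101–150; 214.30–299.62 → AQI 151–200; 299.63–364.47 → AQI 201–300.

CO: row 16.107–19.880 (AQI 101–150). (150−101)·(17.078−16.107)/(19.880−16.107) + 101 = 49·0.971/3.773 + 101 ≈ 113.61 → 114.
PM10 185: bracket 107–221 → index 51–100; slope 49/114, offset 78.
AQI = 51 + 49/114·78 ≈ 84.53 ⇒ 85.
O₃ 0.17532: bracket 0.16550–0.18260 → index 301–500; slope 199/0.01710, offset 0.00982.
AQI = 301 + 199/0.01710·0.00982 ≈ 415.28 ⇒ 415.
PM2.5 219.92: bracket 214.30–299.62 → index 151–200; slope 49/85.32, offset 5.62.
AQI = 151 + 49/85.32·5.62 ≈ 154.23 ⇒ 154.
Sub-indices: CO→114, PM10→85, O₃→415, PM2.5→154. Ranked high→low: 415, 154, 114, 85. Second-highest sub-index = 154.

154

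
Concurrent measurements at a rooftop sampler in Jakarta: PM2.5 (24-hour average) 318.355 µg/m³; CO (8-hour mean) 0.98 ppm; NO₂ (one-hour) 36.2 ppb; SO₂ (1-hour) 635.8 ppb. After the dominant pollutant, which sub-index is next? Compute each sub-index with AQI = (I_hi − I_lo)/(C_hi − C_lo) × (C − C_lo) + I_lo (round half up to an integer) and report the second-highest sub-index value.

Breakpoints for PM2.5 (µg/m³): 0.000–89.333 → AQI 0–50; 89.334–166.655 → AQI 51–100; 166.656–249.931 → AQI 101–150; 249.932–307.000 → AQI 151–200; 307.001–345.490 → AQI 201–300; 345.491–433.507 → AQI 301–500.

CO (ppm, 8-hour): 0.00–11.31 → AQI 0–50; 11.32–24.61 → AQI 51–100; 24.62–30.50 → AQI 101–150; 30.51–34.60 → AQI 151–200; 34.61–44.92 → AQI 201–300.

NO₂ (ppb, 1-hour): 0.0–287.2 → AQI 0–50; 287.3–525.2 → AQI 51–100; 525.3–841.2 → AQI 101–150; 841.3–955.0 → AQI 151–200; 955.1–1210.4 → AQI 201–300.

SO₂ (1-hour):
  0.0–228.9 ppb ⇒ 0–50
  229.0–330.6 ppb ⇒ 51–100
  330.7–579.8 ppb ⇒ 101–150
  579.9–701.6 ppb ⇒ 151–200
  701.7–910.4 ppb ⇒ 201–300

174

PM2.5 318.355: bracket 307.001–345.490 → index 201–300; slope 99/38.489, offset 11.354.
AQI = 201 + 99/38.489·11.354 ≈ 230.20 ⇒ 230.
CO: 0.98 ∈ [0.00, 11.31] ↔ index [0, 50].
0 + (0.98−0.00)·(50−0)/(11.31−0.00) = 0 + 0.98·50/11.31 ≈ 4.33, so AQI = 4.
NO₂: row 0.0–287.2 (AQI 0–50). (50−0)·(36.2−0.0)/(287.2−0.0) + 0 = 50·36.2/287.2 + 0 ≈ 6.30 → 6.
SO₂ 635.8: bracket 579.9–701.6 → index 151–200; slope 49/121.7, offset 55.9.
AQI = 151 + 49/121.7·55.9 ≈ 173.51 ⇒ 174.
Sub-indices: PM2.5→230, CO→4, NO₂→6, SO₂→174. Ranked high→low: 230, 174, 6, 4. Second-highest sub-index = 174.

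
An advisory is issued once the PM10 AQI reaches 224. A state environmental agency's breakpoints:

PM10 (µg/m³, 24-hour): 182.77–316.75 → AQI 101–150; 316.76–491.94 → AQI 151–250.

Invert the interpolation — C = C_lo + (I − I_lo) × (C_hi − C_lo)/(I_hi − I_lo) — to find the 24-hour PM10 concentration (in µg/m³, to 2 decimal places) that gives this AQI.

AQI 224 lies in the 151–250 band, which corresponds to 316.76–491.94 µg/m³.
C = 316.76 + (224−151)×(491.94−316.76)/(250−151) = 316.76 + 73×175.18/99 ≈ 445.9331 µg/m³ → 445.93 µg/m³ to 2 dp.

445.93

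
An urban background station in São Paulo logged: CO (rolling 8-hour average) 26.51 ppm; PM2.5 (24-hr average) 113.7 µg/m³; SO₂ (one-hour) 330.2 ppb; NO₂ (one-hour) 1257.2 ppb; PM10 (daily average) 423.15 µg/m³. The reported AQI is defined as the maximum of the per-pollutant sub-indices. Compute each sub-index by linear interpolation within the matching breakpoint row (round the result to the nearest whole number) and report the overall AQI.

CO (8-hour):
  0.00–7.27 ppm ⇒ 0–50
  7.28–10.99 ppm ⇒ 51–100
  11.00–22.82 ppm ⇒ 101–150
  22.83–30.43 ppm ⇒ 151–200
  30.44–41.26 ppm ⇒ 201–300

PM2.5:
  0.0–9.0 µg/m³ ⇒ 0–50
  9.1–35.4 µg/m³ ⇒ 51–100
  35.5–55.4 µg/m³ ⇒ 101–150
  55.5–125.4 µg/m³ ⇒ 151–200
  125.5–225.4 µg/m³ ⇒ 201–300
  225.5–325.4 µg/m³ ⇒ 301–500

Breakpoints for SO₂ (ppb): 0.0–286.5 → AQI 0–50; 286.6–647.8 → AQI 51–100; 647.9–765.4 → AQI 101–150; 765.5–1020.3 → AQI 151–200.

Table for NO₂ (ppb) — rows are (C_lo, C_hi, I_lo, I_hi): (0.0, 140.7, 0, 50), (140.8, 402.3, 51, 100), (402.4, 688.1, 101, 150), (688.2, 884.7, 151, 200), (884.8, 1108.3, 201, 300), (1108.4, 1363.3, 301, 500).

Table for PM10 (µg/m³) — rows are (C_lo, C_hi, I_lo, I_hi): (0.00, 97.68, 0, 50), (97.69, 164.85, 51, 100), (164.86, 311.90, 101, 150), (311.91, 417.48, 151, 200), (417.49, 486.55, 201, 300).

CO 26.51: bracket 22.83–30.43 → index 151–200; slope 49/7.60, offset 3.68.
AQI = 151 + 49/7.60·3.68 ≈ 174.73 ⇒ 175.
PM2.5 113.7: bracket 55.5–125.4 → index 151–200; slope 49/69.9, offset 58.2.
AQI = 151 + 49/69.9·58.2 ≈ 191.80 ⇒ 192.
SO₂ 330.2: bracket 286.6–647.8 → index 51–100; slope 49/361.2, offset 43.6.
AQI = 51 + 49/361.2·43.6 ≈ 56.91 ⇒ 57.
NO₂: 1257.2 lies in 1108.4–1363.3, so I_lo=301, I_hi=500, C_lo=1108.4, C_hi=1363.3.
(500−301)/(1363.3−1108.4) × (1257.2−1108.4) + 301 = 199/254.9 × 148.8 + 301 ≈ 417.17 → 417.
PM10 423.15: bracket 417.49–486.55 → index 201–300; slope 99/69.06, offset 5.66.
AQI = 201 + 99/69.06·5.66 ≈ 209.11 ⇒ 209.
Sub-indices: CO→175, PM2.5→192, SO₂→57, NO₂→417, PM10→209. Overall AQI = max = 417; dominant pollutant is NO₂.
AQI 417: Hazardous.

417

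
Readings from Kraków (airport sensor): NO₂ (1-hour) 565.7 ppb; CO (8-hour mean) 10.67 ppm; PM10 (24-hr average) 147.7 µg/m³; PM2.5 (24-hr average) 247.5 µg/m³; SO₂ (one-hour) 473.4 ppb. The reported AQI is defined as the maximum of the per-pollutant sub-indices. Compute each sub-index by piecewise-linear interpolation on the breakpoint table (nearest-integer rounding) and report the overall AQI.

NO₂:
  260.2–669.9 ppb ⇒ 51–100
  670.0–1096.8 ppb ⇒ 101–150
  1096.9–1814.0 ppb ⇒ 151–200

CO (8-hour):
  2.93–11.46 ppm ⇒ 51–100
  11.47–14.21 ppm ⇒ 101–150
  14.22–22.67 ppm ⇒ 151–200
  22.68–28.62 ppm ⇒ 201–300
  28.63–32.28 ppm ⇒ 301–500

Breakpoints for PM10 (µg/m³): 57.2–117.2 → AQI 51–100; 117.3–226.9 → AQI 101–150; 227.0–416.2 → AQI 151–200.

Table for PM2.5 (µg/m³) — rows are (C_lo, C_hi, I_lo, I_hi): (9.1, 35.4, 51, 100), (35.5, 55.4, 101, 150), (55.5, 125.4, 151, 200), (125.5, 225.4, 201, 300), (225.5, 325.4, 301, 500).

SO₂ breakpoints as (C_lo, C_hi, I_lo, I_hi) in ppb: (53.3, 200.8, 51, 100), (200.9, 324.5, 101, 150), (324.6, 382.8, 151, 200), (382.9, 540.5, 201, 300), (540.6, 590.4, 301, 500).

345

NO₂: row 260.2–669.9 (AQI 51–100). (100−51)·(565.7−260.2)/(669.9−260.2) + 51 = 49·305.5/409.7 + 51 ≈ 87.54 → 88.
CO: 10.67 ∈ [2.93, 11.46] ↔ index [51, 100].
51 + (10.67−2.93)·(100−51)/(11.46−2.93) = 51 + 7.74·49/8.53 ≈ 95.46, so AQI = 95.
PM10: 147.7 ∈ [117.3, 226.9] ↔ index [101, 150].
101 + (147.7−117.3)·(150−101)/(226.9−117.3) = 101 + 30.4·49/109.6 ≈ 114.59, so AQI = 115.
PM2.5 247.5: bracket 225.5–325.4 → index 301–500; slope 199/99.9, offset 22.0.
AQI = 301 + 199/99.9·22.0 ≈ 344.82 ⇒ 345.
SO₂: 473.4 lies in 382.9–540.5, so I_lo=201, I_hi=300, C_lo=382.9, C_hi=540.5.
(300−201)/(540.5−382.9) × (473.4−382.9) + 201 = 99/157.6 × 90.5 + 201 ≈ 257.85 → 258.
Sub-indices: NO₂→88, CO→95, PM10→115, PM2.5→345, SO₂→258. Overall AQI = max = 345; dominant pollutant is PM2.5.
AQI 345: Hazardous.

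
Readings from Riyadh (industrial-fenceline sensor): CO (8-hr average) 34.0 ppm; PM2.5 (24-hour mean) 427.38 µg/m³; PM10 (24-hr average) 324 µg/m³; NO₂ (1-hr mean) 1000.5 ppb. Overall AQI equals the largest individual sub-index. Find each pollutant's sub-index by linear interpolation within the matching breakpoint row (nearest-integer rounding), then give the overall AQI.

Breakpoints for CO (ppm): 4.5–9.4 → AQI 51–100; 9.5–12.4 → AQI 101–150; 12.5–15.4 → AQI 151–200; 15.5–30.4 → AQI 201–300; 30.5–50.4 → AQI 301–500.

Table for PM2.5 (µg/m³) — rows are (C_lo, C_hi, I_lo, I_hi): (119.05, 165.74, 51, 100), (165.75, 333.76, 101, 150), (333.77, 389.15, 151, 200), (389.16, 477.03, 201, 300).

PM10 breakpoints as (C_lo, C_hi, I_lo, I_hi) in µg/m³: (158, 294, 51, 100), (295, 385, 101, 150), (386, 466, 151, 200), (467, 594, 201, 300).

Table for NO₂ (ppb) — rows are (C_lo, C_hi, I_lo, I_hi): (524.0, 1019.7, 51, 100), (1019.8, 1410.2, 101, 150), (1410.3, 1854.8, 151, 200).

CO: 34.0 ∈ [30.5, 50.4] ↔ index [301, 500].
301 + (34.0−30.5)·(500−301)/(50.4−30.5) = 301 + 3.5·199/19.9 ≈ 336.00, so AQI = 336.
PM2.5: 427.38 lies in 389.16–477.03, so I_lo=201, I_hi=300, C_lo=389.16, C_hi=477.03.
(300−201)/(477.03−389.16) × (427.38−389.16) + 201 = 99/87.87 × 38.22 + 201 ≈ 244.06 → 244.
PM10: 324 lies in 295–385, so I_lo=101, I_hi=150, C_lo=295, C_hi=385.
(150−101)/(385−295) × (324−295) + 101 = 49/90 × 29 + 101 ≈ 116.79 → 117.
NO₂: 1000.5 lies in 524.0–1019.7, so I_lo=51, I_hi=100, C_lo=524.0, C_hi=1019.7.
(100−51)/(1019.7−524.0) × (1000.5−524.0) + 51 = 49/495.7 × 476.5 + 51 ≈ 98.10 → 98.
Sub-indices: CO→336, PM2.5→244, PM10→117, NO₂→98. Overall AQI = max = 336; dominant pollutant is CO.

336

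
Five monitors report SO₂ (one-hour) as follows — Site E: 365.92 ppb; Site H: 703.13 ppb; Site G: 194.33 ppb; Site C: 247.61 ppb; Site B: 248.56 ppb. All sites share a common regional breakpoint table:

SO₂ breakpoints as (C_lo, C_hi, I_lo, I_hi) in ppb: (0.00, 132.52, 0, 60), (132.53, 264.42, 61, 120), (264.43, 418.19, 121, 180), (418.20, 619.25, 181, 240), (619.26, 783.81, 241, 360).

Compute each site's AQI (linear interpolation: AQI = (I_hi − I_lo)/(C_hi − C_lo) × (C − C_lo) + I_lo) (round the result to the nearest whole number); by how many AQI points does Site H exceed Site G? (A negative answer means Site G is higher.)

213

Site E: 365.92 lies in 264.43–418.19, so I_lo=121, I_hi=180, C_lo=264.43, C_hi=418.19.
(180−121)/(418.19−264.43) × (365.92−264.43) + 121 = 59/153.76 × 101.49 + 121 ≈ 159.94 → 160.
Site H: 703.13 lies in 619.26–783.81, so I_lo=241, I_hi=360, C_lo=619.26, C_hi=783.81.
(360−241)/(783.81−619.26) × (703.13−619.26) + 241 = 119/164.55 × 83.87 + 241 ≈ 301.65 → 302.
Site G: row 132.53–264.42 (AQI 61–120). (120−61)·(194.33−132.53)/(264.42−132.53) + 61 = 59·61.80/131.89 + 61 ≈ 88.65 → 89.
Site C: 247.61 ∈ [132.53, 264.42] ↔ index [61, 120].
61 + (247.61−132.53)·(120−61)/(264.42−132.53) = 61 + 115.08·59/131.89 ≈ 112.48, so AQI = 112.
Site B: 248.56 ∈ [132.53, 264.42] ↔ index [61, 120].
61 + (248.56−132.53)·(120−61)/(264.42−132.53) = 61 + 116.03·59/131.89 ≈ 112.91, so AQI = 113.
AQIs: Site E=160, Site H=302, Site G=89, Site C=112, Site B=113. Site H (302) − Site G (89) = 213.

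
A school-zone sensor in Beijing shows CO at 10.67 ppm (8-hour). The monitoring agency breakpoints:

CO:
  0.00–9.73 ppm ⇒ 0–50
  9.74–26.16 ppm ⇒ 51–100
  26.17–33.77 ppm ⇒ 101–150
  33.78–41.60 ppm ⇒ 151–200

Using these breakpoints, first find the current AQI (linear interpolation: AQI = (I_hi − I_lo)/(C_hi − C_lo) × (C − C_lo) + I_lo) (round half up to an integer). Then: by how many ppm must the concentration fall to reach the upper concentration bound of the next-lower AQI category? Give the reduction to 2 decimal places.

CO: 10.67 ∈ [9.74, 26.16] ↔ index [51, 100].
51 + (10.67−9.74)·(100−51)/(26.16−9.74) = 51 + 0.93·49/16.42 ≈ 53.78, so AQI = 54.
Current AQI 54 is in the Moderate range (51–100). The next-lower category tops out at AQI 50, whose upper concentration bound is 9.73 ppm.
Reduction needed = 10.67 − 9.73 = 0.94 ppm.

0.94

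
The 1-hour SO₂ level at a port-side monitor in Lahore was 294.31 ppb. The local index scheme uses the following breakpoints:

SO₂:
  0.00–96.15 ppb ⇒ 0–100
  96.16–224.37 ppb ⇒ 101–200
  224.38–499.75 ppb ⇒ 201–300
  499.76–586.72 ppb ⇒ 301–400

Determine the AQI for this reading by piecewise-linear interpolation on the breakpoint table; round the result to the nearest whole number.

SO₂: 294.31 ∈ [224.38, 499.75] ↔ index [201, 300].
201 + (294.31−224.38)·(300−201)/(499.75−224.38) = 201 + 69.93·99/275.37 ≈ 226.14, so AQI = 226.

226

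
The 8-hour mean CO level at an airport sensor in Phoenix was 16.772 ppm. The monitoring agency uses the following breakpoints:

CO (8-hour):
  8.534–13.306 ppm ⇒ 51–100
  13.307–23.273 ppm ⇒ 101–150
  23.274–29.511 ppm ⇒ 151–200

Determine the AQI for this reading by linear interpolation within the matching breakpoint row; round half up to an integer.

CO 16.772: bracket 13.307–23.273 → index 101–150; slope 49/9.966, offset 3.465.
AQI = 101 + 49/9.966·3.465 ≈ 118.04 ⇒ 118.
AQI 118 falls in the Unhealthy for Sensitive Groups category.

118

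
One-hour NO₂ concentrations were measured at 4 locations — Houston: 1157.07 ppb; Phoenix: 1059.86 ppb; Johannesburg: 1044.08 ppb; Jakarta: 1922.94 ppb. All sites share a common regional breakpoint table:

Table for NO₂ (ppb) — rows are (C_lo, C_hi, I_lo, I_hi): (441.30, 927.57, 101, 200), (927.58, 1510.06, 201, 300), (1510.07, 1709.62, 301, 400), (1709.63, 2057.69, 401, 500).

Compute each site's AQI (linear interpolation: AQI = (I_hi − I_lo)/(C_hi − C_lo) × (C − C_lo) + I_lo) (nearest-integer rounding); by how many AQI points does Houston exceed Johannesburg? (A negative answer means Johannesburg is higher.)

Houston: row 927.58–1510.06 (AQI 201–300). (300−201)·(1157.07−927.58)/(1510.06−927.58) + 201 = 99·229.49/582.48 + 201 ≈ 240.00 → 240.
Phoenix: 1059.86 ∈ [927.58, 1510.06] ↔ index [201, 300].
201 + (1059.86−927.58)·(300−201)/(1510.06−927.58) = 201 + 132.28·99/582.48 ≈ 223.48, so AQI = 223.
Johannesburg 1044.08: bracket 927.58–1510.06 → index 201–300; slope 99/582.48, offset 116.50.
AQI = 201 + 99/582.48·116.50 ≈ 220.80 ⇒ 221.
Jakarta: row 1709.63–2057.69 (AQI 401–500). (500−401)·(1922.94−1709.63)/(2057.69−1709.63) + 401 = 99·213.31/348.06 + 401 ≈ 461.67 → 462.
AQIs: Houston=240, Phoenix=223, Johannesburg=221, Jakarta=462. Houston (240) − Johannesburg (221) = 19.

19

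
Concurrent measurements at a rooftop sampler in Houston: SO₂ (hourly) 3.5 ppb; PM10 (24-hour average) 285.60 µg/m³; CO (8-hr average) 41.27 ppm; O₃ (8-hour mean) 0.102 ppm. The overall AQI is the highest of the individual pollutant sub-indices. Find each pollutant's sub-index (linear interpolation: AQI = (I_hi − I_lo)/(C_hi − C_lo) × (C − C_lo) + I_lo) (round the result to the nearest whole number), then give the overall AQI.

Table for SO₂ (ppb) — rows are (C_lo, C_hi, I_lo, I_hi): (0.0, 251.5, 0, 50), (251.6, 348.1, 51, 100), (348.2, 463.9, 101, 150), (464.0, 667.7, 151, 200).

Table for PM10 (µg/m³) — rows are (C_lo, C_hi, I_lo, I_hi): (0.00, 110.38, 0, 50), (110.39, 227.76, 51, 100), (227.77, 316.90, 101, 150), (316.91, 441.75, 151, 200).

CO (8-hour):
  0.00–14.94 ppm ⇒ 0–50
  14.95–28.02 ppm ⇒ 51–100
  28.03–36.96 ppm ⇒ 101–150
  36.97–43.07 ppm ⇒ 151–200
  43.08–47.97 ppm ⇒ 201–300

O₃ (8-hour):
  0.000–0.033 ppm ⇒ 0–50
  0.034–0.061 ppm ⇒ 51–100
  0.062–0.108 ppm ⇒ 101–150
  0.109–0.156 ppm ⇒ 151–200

186

SO₂: row 0.0–251.5 (AQI 0–50). (50−0)·(3.5−0.0)/(251.5−0.0) + 0 = 50·3.5/251.5 + 0 ≈ 0.70 → 1.
PM10: 285.60 ∈ [227.77, 316.90] ↔ index [101, 150].
101 + (285.60−227.77)·(150−101)/(316.90−227.77) = 101 + 57.83·49/89.13 ≈ 132.79, so AQI = 133.
CO 41.27: bracket 36.97–43.07 → index 151–200; slope 49/6.10, offset 4.30.
AQI = 151 + 49/6.10·4.30 ≈ 185.54 ⇒ 186.
O₃ 0.102: bracket 0.062–0.108 → index 101–150; slope 49/0.046, offset 0.040.
AQI = 101 + 49/0.046·0.040 ≈ 143.61 ⇒ 144.
Sub-indices: SO₂→1, PM10→133, CO→186, O₃→144. Overall AQI = max = 186; dominant pollutant is CO.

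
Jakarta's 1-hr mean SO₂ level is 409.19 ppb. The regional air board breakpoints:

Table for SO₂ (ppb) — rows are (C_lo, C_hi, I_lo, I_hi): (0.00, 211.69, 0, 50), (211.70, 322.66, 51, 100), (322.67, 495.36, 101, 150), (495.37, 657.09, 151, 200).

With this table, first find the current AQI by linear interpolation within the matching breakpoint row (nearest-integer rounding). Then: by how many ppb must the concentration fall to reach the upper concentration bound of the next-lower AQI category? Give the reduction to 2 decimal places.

SO₂: 409.19 lies in 322.67–495.36, so I_lo=101, I_hi=150, C_lo=322.67, C_hi=495.36.
(150−101)/(495.36−322.67) × (409.19−322.67) + 101 = 49/172.69 × 86.52 + 101 ≈ 125.55 → 126.
Current AQI 126 is in the Unhealthy for Sensitive Groups range (101–150). The next-lower category tops out at AQI 100, whose upper concentration bound is 322.66 ppb.
Reduction needed = 409.19 − 322.66 = 86.53 ppb.

86.53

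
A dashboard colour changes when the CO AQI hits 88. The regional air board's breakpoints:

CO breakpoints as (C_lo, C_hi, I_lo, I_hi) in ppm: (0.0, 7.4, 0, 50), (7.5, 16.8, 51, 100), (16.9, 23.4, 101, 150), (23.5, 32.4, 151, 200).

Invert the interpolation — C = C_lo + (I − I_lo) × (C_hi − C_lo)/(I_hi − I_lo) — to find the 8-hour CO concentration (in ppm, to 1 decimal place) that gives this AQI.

14.5

AQI 88 lies in the 51–100 band, which corresponds to 7.5–16.8 ppm.
C = 7.5 + (88−51)×(16.8−7.5)/(100−51) = 7.5 + 37×9.3/49 ≈ 14.522 ppm → 14.5 ppm to 1 dp.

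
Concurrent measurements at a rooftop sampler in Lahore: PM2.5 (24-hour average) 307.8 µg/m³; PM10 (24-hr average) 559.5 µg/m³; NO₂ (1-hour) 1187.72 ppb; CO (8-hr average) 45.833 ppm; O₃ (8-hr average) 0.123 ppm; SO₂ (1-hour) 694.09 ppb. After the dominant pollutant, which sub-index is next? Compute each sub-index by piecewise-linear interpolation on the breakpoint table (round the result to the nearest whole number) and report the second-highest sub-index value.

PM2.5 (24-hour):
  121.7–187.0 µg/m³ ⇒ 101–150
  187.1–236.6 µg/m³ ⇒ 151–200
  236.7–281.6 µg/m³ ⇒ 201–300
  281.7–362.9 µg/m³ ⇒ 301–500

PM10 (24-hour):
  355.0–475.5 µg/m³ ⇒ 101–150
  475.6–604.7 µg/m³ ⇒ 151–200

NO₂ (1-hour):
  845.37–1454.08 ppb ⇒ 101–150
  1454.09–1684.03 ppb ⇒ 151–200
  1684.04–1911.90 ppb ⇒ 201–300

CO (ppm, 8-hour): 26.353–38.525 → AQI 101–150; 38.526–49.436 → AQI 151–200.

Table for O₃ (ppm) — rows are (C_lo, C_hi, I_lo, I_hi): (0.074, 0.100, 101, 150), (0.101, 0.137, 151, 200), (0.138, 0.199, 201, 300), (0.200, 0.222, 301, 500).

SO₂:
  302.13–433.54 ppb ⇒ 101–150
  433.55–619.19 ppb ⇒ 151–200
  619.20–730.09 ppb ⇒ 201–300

268

PM2.5: 307.8 lies in 281.7–362.9, so I_lo=301, I_hi=500, C_lo=281.7, C_hi=362.9.
(500−301)/(362.9−281.7) × (307.8−281.7) + 301 = 199/81.2 × 26.1 + 301 ≈ 364.96 → 365.
PM10: row 475.6–604.7 (AQI 151–200). (200−151)·(559.5−475.6)/(604.7−475.6) + 151 = 49·83.9/129.1 + 151 ≈ 182.84 → 183.
NO₂ 1187.72: bracket 845.37–1454.08 → index 101–150; slope 49/608.71, offset 342.35.
AQI = 101 + 49/608.71·342.35 ≈ 128.56 ⇒ 129.
CO: 45.833 ∈ [38.526, 49.436] ↔ index [151, 200].
151 + (45.833−38.526)·(200−151)/(49.436−38.526) = 151 + 7.307·49/10.910 ≈ 183.82, so AQI = 184.
O₃ 0.123: bracket 0.101–0.137 → index 151–200; slope 49/0.036, offset 0.022.
AQI = 151 + 49/0.036·0.022 ≈ 180.94 ⇒ 181.
SO₂: row 619.20–730.09 (AQI 201–300). (300−201)·(694.09−619.20)/(730.09−619.20) + 201 = 99·74.89/110.89 + 201 ≈ 267.86 → 268.
Sub-indices: PM2.5→365, PM10→183, NO₂→129, CO→184, O₃→181, SO₂→268. Ranked high→low: 365, 268, 184, 183, 181, 129. Second-highest sub-index = 268.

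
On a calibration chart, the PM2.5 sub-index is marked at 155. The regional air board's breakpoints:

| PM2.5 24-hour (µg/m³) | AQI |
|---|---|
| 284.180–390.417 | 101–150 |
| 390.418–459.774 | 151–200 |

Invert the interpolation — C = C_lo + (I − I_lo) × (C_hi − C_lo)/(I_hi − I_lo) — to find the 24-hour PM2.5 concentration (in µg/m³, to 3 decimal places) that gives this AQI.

AQI 155 lies in the 151–200 band, which corresponds to 390.418–459.774 µg/m³.
C = 390.418 + (155−151)×(459.774−390.418)/(200−151) = 390.418 + 4×69.356/49 ≈ 396.07971 µg/m³ → 396.080 µg/m³ to 3 dp.

396.080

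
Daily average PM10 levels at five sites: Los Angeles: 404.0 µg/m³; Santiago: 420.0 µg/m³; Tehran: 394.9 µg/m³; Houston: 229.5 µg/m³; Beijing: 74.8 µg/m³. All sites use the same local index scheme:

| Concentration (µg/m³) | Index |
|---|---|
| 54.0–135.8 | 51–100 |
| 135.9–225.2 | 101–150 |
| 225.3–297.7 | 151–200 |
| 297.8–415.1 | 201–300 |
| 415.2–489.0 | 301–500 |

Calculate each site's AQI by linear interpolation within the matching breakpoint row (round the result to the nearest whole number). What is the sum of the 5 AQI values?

Los Angeles: 404.0 ∈ [297.8, 415.1] ↔ index [201, 300].
201 + (404.0−297.8)·(300−201)/(415.1−297.8) = 201 + 106.2·99/117.3 ≈ 290.63, so AQI = 291.
Santiago: 420.0 lies in 415.2–489.0, so I_lo=301, I_hi=500, C_lo=415.2, C_hi=489.0.
(500−301)/(489.0−415.2) × (420.0−415.2) + 301 = 199/73.8 × 4.8 + 301 ≈ 313.94 → 314.
Tehran 394.9: bracket 297.8–415.1 → index 201–300; slope 99/117.3, offset 97.1.
AQI = 201 + 99/117.3·97.1 ≈ 282.95 ⇒ 283.
Houston: 229.5 lies in 225.3–297.7, so I_lo=151, I_hi=200, C_lo=225.3, C_hi=297.7.
(200−151)/(297.7−225.3) × (229.5−225.3) + 151 = 49/72.4 × 4.2 + 151 ≈ 153.84 → 154.
Beijing: 74.8 lies in 54.0–135.8, so I_lo=51, I_hi=100, C_lo=54.0, C_hi=135.8.
(100−51)/(135.8−54.0) × (74.8−54.0) + 51 = 49/81.8 × 20.8 + 51 ≈ 63.46 → 63.
AQIs: Los Angeles=291, Santiago=314, Tehran=283, Houston=154, Beijing=63. Sum = 291 + 314 + 283 + 154 + 63 = 1105.

1105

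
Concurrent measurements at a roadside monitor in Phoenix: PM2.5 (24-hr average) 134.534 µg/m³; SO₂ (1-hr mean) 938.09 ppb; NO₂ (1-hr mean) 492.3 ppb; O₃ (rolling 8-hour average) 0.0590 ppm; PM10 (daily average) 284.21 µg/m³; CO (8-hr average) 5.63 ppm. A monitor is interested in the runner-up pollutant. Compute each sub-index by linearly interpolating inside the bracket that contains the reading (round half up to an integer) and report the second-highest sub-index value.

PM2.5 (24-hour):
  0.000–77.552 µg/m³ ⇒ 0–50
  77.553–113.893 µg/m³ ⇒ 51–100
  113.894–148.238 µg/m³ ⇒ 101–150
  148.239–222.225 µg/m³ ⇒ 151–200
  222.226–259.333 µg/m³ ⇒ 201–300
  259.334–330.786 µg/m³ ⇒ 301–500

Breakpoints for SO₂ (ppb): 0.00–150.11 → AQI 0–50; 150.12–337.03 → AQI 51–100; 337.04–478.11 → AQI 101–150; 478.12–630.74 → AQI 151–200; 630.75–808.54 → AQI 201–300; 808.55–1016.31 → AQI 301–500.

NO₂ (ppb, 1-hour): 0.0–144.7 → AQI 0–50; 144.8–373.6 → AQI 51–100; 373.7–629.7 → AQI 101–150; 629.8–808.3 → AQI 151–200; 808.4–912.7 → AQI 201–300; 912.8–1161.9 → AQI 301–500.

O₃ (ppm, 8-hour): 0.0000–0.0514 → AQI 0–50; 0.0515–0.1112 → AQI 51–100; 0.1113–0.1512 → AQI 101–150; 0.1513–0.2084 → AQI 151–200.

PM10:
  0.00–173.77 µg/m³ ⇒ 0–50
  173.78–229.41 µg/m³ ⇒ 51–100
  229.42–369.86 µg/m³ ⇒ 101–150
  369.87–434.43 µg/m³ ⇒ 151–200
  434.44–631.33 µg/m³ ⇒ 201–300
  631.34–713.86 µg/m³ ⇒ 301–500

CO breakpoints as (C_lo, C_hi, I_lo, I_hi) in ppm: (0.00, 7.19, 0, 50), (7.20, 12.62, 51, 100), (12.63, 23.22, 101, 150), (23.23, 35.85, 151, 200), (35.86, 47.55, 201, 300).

130

PM2.5 134.534: bracket 113.894–148.238 → index 101–150; slope 49/34.344, offset 20.640.
AQI = 101 + 49/34.344·20.640 ≈ 130.45 ⇒ 130.
SO₂ 938.09: bracket 808.55–1016.31 → index 301–500; slope 199/207.76, offset 129.54.
AQI = 301 + 199/207.76·129.54 ≈ 425.08 ⇒ 425.
NO₂: 492.3 lies in 373.7–629.7, so I_lo=101, I_hi=150, C_lo=373.7, C_hi=629.7.
(150−101)/(629.7−373.7) × (492.3−373.7) + 101 = 49/256.0 × 118.6 + 101 ≈ 123.70 → 124.
O₃: 0.0590 lies in 0.0515–0.1112, so I_lo=51, I_hi=100, C_lo=0.0515, C_hi=0.1112.
(100−51)/(0.1112−0.0515) × (0.0590−0.0515) + 51 = 49/0.0597 × 0.0075 + 51 ≈ 57.16 → 57.
PM10: 284.21 ∈ [229.42, 369.86] ↔ index [101, 150].
101 + (284.21−229.42)·(150−101)/(369.86−229.42) = 101 + 54.79·49/140.44 ≈ 120.12, so AQI = 120.
CO: row 0.00–7.19 (AQI 0–50). (50−0)·(5.63−0.00)/(7.19−0.00) + 0 = 50·5.63/7.19 + 0 ≈ 39.15 → 39.
Sub-indices: PM2.5→130, SO₂→425, NO₂→124, O₃→57, PM10→120, CO→39. Ranked high→low: 425, 130, 124, 120, 57, 39. Second-highest sub-index = 130.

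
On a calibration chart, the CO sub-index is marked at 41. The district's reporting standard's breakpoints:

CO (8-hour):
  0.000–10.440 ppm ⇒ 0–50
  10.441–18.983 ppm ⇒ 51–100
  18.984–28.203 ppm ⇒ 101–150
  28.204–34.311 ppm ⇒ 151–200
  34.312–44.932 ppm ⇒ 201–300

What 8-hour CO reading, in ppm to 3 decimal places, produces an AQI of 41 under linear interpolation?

AQI 41 lies in the 0–50 band, which corresponds to 0.000–10.440 ppm.
C = 0.000 + (41−0)×(10.440−0.000)/(50−0) = 0.000 + 41×10.440/50 ≈ 8.56080 ppm → 8.561 ppm to 3 dp.

8.561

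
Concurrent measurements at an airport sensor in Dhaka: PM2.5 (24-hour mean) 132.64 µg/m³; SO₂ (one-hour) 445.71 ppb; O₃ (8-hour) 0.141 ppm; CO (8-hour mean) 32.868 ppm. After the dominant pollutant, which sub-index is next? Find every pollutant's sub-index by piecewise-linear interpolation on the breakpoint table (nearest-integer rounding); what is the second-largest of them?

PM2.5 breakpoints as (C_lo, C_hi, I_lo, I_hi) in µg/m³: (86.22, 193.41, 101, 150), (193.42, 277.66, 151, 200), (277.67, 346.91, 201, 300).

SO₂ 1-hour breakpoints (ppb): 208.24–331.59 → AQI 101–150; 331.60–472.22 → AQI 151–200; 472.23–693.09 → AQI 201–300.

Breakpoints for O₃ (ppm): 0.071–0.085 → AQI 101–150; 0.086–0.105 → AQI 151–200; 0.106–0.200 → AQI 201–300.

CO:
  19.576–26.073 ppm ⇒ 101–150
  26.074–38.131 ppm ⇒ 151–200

PM2.5: 132.64 lies in 86.22–193.41, so I_lo=101, I_hi=150, C_lo=86.22, C_hi=193.41.
(150−101)/(193.41−86.22) × (132.64−86.22) + 101 = 49/107.19 × 46.42 + 101 ≈ 122.22 → 122.
SO₂: row 331.60–472.22 (AQI 151–200). (200−151)·(445.71−331.60)/(472.22−331.60) + 151 = 49·114.11/140.62 + 151 ≈ 190.76 → 191.
O₃: 0.141 ∈ [0.106, 0.200] ↔ index [201, 300].
201 + (0.141−0.106)·(300−201)/(0.200−0.106) = 201 + 0.035·99/0.094 ≈ 237.86, so AQI = 238.
CO: row 26.074–38.131 (AQI 151–200). (200−151)·(32.868−26.074)/(38.131−26.074) + 151 = 49·6.794/12.057 + 151 ≈ 178.61 → 179.
Sub-indices: PM2.5→122, SO₂→191, O₃→238, CO→179. Ranked high→low: 238, 191, 179, 122. Second-highest sub-index = 191.

191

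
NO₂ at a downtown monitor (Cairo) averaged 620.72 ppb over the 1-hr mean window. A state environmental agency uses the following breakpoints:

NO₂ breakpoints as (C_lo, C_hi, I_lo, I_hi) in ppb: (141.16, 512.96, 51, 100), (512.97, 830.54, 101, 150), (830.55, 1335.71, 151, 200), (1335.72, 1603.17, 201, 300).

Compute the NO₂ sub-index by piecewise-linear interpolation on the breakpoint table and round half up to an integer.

118

NO₂: 620.72 lies in 512.97–830.54, so I_lo=101, I_hi=150, C_lo=512.97, C_hi=830.54.
(150−101)/(830.54−512.97) × (620.72−512.97) + 101 = 49/317.57 × 107.75 + 101 ≈ 117.63 → 118.
AQI 118 falls in the Unhealthy for Sensitive Groups category.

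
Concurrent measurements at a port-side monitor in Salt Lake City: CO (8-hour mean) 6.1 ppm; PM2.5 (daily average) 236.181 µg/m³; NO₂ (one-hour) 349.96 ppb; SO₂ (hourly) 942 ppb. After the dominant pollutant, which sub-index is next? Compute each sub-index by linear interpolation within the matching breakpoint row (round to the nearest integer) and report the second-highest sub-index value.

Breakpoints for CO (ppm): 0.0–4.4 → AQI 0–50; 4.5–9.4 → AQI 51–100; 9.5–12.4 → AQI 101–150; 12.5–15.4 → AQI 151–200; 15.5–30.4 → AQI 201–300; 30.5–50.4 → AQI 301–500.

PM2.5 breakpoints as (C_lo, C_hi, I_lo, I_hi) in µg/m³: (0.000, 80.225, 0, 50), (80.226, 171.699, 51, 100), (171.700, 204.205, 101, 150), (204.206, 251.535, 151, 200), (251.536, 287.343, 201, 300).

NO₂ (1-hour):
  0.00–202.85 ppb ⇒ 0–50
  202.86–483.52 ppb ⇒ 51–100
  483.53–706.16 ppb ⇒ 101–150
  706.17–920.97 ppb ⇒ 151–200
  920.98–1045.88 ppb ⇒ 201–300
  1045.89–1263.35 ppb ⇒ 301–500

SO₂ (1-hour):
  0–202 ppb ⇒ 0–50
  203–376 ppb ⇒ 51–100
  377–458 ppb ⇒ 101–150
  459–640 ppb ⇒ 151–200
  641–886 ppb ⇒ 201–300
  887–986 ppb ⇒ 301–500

184

CO: 6.1 lies in 4.5–9.4, so I_lo=51, I_hi=100, C_lo=4.5, C_hi=9.4.
(100−51)/(9.4−4.5) × (6.1−4.5) + 51 = 49/4.9 × 1.6 + 51 ≈ 67.00 → 67.
PM2.5: 236.181 ∈ [204.206, 251.535] ↔ index [151, 200].
151 + (236.181−204.206)·(200−151)/(251.535−204.206) = 151 + 31.975·49/47.329 ≈ 184.10, so AQI = 184.
NO₂: row 202.86–483.52 (AQI 51–100). (100−51)·(349.96−202.86)/(483.52−202.86) + 51 = 49·147.10/280.66 + 51 ≈ 76.68 → 77.
SO₂ 942: bracket 887–986 → index 301–500; slope 199/99, offset 55.
AQI = 301 + 199/99·55 ≈ 411.56 ⇒ 412.
Sub-indices: CO→67, PM2.5→184, NO₂→77, SO₂→412. Ranked high→low: 412, 184, 77, 67. Second-highest sub-index = 184.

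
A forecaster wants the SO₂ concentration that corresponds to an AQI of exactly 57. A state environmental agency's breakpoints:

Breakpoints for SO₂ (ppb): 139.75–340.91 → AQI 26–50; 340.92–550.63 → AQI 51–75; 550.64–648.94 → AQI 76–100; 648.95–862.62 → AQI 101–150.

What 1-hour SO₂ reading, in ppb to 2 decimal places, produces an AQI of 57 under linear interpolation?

AQI 57 lies in the 51–75 band, which corresponds to 340.92–550.63 ppb.
C = 340.92 + (57−51)×(550.63−340.92)/(75−51) = 340.92 + 6×209.71/24 ≈ 393.3475 ppb → 393.35 ppb to 2 dp.

393.35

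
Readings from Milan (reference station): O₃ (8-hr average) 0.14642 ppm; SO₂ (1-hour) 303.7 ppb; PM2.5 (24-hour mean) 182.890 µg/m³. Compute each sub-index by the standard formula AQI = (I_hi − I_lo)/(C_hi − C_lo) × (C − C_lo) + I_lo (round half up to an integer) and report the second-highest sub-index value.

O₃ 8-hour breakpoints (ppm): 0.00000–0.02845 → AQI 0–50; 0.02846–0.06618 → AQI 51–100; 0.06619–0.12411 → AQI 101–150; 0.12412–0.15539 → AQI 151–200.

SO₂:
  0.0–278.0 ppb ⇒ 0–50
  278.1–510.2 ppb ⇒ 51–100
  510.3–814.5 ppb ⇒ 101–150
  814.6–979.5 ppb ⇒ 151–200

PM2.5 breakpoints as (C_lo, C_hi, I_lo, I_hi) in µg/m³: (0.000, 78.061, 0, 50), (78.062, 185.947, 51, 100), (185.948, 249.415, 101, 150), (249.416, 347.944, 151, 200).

O₃: 0.14642 ∈ [0.12412, 0.15539] ↔ index [151, 200].
151 + (0.14642−0.12412)·(200−151)/(0.15539−0.12412) = 151 + 0.02230·49/0.03127 ≈ 185.94, so AQI = 186.
SO₂ 303.7: bracket 278.1–510.2 → index 51–100; slope 49/232.1, offset 25.6.
AQI = 51 + 49/232.1·25.6 ≈ 56.40 ⇒ 56.
PM2.5: row 78.062–185.947 (AQI 51–100). (100−51)·(182.890−78.062)/(185.947−78.062) + 51 = 49·104.828/107.885 + 51 ≈ 98.61 → 99.
Sub-indices: O₃→186, SO₂→56, PM2.5→99. Ranked high→low: 186, 99, 56. Second-highest sub-index = 99.

99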